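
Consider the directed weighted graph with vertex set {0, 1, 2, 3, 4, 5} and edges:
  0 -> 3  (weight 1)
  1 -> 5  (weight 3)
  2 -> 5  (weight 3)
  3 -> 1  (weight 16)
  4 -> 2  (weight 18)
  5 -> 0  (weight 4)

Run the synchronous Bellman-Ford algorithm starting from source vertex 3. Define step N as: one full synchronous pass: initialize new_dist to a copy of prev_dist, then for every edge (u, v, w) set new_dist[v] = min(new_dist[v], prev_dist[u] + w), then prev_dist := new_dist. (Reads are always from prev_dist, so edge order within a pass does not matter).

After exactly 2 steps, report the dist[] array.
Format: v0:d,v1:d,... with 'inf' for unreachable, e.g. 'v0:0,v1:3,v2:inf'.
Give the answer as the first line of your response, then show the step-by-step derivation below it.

v0:inf,v1:16,v2:inf,v3:0,v4:inf,v5:19

step 1: dist = v0:inf,v1:16,v2:inf,v3:0,v4:inf,v5:inf
step 2: dist = v0:inf,v1:16,v2:inf,v3:0,v4:inf,v5:19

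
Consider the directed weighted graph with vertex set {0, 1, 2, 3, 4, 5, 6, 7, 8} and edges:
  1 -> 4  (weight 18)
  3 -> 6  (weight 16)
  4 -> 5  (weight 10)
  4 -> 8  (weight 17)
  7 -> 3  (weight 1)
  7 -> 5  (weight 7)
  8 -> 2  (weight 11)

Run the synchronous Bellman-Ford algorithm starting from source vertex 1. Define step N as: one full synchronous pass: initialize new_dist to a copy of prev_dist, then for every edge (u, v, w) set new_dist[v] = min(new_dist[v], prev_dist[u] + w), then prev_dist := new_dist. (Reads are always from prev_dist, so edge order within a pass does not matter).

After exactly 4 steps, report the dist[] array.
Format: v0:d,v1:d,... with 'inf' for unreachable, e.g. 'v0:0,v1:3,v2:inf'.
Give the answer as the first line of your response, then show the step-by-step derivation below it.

v0:inf,v1:0,v2:46,v3:inf,v4:18,v5:28,v6:inf,v7:inf,v8:35

step 1: dist = v0:inf,v1:0,v2:inf,v3:inf,v4:18,v5:inf,v6:inf,v7:inf,v8:inf
step 2: dist = v0:inf,v1:0,v2:inf,v3:inf,v4:18,v5:28,v6:inf,v7:inf,v8:35
step 3: dist = v0:inf,v1:0,v2:46,v3:inf,v4:18,v5:28,v6:inf,v7:inf,v8:35
step 4: dist = v0:inf,v1:0,v2:46,v3:inf,v4:18,v5:28,v6:inf,v7:inf,v8:35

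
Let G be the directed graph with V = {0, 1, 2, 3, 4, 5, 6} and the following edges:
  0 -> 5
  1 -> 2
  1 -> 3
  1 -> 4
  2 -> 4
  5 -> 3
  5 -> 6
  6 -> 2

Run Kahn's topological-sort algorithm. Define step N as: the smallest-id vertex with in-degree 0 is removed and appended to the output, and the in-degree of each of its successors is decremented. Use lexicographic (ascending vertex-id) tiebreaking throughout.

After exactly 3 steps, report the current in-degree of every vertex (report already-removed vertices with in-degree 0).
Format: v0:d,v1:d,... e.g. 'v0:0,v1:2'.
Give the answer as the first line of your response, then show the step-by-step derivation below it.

v0:0,v1:0,v2:1,v3:0,v4:1,v5:0,v6:0

step 1: output 0; order=[0]; indeg=(0,0,2,2,2,0,1)
step 2: output 1; order=[0,1]; indeg=(0,0,1,1,1,0,1)
step 3: output 5; order=[0,1,5]; indeg=(0,0,1,0,1,0,0)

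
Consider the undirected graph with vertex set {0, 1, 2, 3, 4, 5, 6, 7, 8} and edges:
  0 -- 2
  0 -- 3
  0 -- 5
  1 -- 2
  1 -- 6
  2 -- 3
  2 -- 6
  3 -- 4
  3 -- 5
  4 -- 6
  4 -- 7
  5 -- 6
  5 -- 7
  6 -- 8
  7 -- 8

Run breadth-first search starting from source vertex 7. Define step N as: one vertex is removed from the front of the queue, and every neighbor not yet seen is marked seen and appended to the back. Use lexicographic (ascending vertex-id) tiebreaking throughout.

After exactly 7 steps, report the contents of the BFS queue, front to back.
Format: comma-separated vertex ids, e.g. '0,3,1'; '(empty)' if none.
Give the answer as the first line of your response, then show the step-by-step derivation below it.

2,1

step 1: dequeue 7; queue=[4,5,8]; order=7
step 2: dequeue 4; queue=[5,8,3,6]; order=7,4
step 3: dequeue 5; queue=[8,3,6,0]; order=7,4,5
step 4: dequeue 8; queue=[3,6,0]; order=7,4,5,8
step 5: dequeue 3; queue=[6,0,2]; order=7,4,5,8,3
step 6: dequeue 6; queue=[0,2,1]; order=7,4,5,8,3,6
step 7: dequeue 0; queue=[2,1]; order=7,4,5,8,3,6,0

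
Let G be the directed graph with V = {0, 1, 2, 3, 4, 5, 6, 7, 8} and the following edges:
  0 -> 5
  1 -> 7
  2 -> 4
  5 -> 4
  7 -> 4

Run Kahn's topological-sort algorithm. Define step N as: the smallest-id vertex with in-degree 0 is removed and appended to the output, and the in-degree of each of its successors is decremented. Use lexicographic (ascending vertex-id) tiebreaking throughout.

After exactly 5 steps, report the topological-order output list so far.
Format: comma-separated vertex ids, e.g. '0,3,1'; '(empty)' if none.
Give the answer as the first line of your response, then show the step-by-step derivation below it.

0,1,2,3,5

step 1: output 0; order=[0]; indeg=(0,0,0,0,3,0,0,1,0)
step 2: output 1; order=[0,1]; indeg=(0,0,0,0,3,0,0,0,0)
step 3: output 2; order=[0,1,2]; indeg=(0,0,0,0,2,0,0,0,0)
step 4: output 3; order=[0,1,2,3]; indeg=(0,0,0,0,2,0,0,0,0)
step 5: output 5; order=[0,1,2,3,5]; indeg=(0,0,0,0,1,0,0,0,0)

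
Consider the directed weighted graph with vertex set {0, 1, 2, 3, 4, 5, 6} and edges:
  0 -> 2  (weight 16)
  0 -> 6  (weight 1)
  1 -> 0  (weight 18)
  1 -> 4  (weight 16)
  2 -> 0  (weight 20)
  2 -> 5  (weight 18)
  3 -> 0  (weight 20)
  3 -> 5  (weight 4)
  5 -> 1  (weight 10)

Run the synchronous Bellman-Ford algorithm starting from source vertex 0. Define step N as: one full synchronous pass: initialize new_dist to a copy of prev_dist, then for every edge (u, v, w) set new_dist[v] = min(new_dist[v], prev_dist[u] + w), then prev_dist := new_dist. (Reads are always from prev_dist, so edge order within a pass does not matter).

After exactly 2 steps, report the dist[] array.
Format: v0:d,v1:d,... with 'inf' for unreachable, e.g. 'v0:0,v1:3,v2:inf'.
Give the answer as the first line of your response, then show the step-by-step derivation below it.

v0:0,v1:inf,v2:16,v3:inf,v4:inf,v5:34,v6:1

step 1: dist = v0:0,v1:inf,v2:16,v3:inf,v4:inf,v5:inf,v6:1
step 2: dist = v0:0,v1:inf,v2:16,v3:inf,v4:inf,v5:34,v6:1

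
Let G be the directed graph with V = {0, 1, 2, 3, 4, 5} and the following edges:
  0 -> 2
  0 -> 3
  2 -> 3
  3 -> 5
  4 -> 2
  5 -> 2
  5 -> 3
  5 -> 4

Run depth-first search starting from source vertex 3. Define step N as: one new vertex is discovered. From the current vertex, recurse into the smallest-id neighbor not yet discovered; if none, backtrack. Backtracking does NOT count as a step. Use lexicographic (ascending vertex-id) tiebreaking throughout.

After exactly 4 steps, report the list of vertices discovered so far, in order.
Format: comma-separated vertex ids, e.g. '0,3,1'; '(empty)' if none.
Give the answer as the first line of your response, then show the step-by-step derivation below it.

3,5,2,4

step 1: discover 3; path=3; order=3
step 2: discover 5; path=3>5; order=3,5
step 3: discover 2; path=3>5>2; order=3,5,2
step 4: discover 4; path=3>5>4; order=3,5,2,4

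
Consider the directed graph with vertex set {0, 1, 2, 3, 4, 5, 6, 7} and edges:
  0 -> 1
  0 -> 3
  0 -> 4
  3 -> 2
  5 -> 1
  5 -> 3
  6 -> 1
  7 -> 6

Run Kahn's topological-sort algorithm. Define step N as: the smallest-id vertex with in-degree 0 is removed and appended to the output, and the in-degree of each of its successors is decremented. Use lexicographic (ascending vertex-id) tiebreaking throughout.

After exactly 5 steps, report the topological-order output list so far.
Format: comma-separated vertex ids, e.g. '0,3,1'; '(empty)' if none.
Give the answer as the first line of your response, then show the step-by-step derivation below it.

0,4,5,3,2

step 1: output 0; order=[0]; indeg=(0,2,1,1,0,0,1,0)
step 2: output 4; order=[0,4]; indeg=(0,2,1,1,0,0,1,0)
step 3: output 5; order=[0,4,5]; indeg=(0,1,1,0,0,0,1,0)
step 4: output 3; order=[0,4,5,3]; indeg=(0,1,0,0,0,0,1,0)
step 5: output 2; order=[0,4,5,3,2]; indeg=(0,1,0,0,0,0,1,0)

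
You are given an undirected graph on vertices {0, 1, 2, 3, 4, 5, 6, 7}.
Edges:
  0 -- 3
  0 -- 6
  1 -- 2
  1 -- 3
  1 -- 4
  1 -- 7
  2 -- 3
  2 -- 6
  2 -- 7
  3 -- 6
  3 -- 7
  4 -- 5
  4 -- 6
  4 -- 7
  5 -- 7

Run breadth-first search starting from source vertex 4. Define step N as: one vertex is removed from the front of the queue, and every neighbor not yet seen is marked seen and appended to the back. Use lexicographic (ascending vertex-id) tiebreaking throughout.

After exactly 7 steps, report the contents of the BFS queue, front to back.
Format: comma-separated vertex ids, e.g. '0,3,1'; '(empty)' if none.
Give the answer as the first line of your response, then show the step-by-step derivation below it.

0

step 1: dequeue 4; queue=[1,5,6,7]; order=4
step 2: dequeue 1; queue=[5,6,7,2,3]; order=4,1
step 3: dequeue 5; queue=[6,7,2,3]; order=4,1,5
step 4: dequeue 6; queue=[7,2,3,0]; order=4,1,5,6
step 5: dequeue 7; queue=[2,3,0]; order=4,1,5,6,7
step 6: dequeue 2; queue=[3,0]; order=4,1,5,6,7,2
step 7: dequeue 3; queue=[0]; order=4,1,5,6,7,2,3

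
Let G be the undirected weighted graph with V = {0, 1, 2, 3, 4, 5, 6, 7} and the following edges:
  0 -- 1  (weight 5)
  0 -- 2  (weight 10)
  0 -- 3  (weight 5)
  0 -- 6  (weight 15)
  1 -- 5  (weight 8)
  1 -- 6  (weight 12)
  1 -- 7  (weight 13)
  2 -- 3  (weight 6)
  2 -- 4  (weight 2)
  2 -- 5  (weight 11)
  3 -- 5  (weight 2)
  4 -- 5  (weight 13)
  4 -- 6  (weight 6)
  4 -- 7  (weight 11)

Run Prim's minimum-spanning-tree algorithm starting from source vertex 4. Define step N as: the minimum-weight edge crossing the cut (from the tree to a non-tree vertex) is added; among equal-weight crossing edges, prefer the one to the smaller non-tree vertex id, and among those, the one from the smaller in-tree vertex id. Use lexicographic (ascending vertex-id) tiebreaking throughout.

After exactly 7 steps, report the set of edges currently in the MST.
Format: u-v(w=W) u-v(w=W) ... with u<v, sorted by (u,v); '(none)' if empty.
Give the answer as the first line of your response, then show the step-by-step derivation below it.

0-1(w=5) 0-3(w=5) 2-3(w=6) 2-4(w=2) 3-5(w=2) 4-6(w=6) 4-7(w=11)

step 1: add edge 2-4 (w=2); MST = {2-4(w=2)}
step 2: add edge 2-3 (w=6); MST = {2-3(w=6) 2-4(w=2)}
step 3: add edge 3-5 (w=2); MST = {2-3(w=6) 2-4(w=2) 3-5(w=2)}
step 4: add edge 0-3 (w=5); MST = {0-3(w=5) 2-3(w=6) 2-4(w=2) 3-5(w=2)}
step 5: add edge 0-1 (w=5); MST = {0-1(w=5) 0-3(w=5) 2-3(w=6) 2-4(w=2) 3-5(w=2)}
step 6: add edge 4-6 (w=6); MST = {0-1(w=5) 0-3(w=5) 2-3(w=6) 2-4(w=2) 3-5(w=2) 4-6(w=6)}
step 7: add edge 4-7 (w=11); MST = {0-1(w=5) 0-3(w=5) 2-3(w=6) 2-4(w=2) 3-5(w=2) 4-6(w=6) 4-7(w=11)}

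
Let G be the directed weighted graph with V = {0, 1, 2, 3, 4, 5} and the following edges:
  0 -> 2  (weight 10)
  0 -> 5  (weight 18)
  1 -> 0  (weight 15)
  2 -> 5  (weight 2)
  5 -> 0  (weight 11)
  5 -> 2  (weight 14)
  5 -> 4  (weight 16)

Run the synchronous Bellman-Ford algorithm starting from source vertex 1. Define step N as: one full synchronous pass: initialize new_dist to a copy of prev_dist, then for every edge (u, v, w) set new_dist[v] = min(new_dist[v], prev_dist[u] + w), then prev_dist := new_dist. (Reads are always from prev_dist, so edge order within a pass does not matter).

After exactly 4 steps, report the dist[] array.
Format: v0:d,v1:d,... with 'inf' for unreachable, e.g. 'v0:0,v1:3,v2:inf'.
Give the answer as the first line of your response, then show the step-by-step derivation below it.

v0:15,v1:0,v2:25,v3:inf,v4:43,v5:27

step 1: dist = v0:15,v1:0,v2:inf,v3:inf,v4:inf,v5:inf
step 2: dist = v0:15,v1:0,v2:25,v3:inf,v4:inf,v5:33
step 3: dist = v0:15,v1:0,v2:25,v3:inf,v4:49,v5:27
step 4: dist = v0:15,v1:0,v2:25,v3:inf,v4:43,v5:27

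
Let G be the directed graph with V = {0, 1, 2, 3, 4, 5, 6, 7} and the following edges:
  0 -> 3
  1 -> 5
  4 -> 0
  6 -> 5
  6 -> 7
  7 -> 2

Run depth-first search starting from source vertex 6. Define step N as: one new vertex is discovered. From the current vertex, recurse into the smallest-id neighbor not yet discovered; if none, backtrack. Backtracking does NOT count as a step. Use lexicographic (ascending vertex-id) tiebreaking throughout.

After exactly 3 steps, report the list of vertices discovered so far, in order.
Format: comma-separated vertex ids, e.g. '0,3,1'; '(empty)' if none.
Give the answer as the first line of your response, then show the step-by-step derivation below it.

6,5,7

step 1: discover 6; path=6; order=6
step 2: discover 5; path=6>5; order=6,5
step 3: discover 7; path=6>7; order=6,5,7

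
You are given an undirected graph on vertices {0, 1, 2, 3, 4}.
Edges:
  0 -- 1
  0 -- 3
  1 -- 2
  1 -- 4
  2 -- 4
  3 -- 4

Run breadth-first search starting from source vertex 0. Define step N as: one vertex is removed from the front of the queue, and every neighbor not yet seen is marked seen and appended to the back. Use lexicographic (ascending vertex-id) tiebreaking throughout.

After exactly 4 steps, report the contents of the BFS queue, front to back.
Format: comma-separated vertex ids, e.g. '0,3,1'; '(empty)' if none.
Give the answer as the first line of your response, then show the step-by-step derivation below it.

4

step 1: dequeue 0; queue=[1,3]; order=0
step 2: dequeue 1; queue=[3,2,4]; order=0,1
step 3: dequeue 3; queue=[2,4]; order=0,1,3
step 4: dequeue 2; queue=[4]; order=0,1,3,2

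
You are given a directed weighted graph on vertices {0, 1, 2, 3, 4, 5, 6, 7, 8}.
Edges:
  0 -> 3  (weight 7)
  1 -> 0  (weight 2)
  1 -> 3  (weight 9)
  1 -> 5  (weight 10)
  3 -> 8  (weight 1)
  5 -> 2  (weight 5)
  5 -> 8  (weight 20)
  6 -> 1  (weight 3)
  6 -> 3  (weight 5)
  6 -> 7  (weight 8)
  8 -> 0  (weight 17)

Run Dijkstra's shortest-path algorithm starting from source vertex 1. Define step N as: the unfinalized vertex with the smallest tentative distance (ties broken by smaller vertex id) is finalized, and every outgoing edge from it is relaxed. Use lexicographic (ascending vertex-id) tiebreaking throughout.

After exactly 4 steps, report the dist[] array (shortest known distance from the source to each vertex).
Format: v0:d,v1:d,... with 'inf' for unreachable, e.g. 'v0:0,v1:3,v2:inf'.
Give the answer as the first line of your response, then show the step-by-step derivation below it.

v0:2,v1:0,v2:15,v3:9,v4:inf,v5:10,v6:inf,v7:inf,v8:10

step 1: dist = v0:2,v1:0,v2:inf,v3:9,v4:inf,v5:10,v6:inf,v7:inf,v8:inf
step 2: dist = v0:2,v1:0,v2:inf,v3:9,v4:inf,v5:10,v6:inf,v7:inf,v8:inf
step 3: dist = v0:2,v1:0,v2:inf,v3:9,v4:inf,v5:10,v6:inf,v7:inf,v8:10
step 4: dist = v0:2,v1:0,v2:15,v3:9,v4:inf,v5:10,v6:inf,v7:inf,v8:10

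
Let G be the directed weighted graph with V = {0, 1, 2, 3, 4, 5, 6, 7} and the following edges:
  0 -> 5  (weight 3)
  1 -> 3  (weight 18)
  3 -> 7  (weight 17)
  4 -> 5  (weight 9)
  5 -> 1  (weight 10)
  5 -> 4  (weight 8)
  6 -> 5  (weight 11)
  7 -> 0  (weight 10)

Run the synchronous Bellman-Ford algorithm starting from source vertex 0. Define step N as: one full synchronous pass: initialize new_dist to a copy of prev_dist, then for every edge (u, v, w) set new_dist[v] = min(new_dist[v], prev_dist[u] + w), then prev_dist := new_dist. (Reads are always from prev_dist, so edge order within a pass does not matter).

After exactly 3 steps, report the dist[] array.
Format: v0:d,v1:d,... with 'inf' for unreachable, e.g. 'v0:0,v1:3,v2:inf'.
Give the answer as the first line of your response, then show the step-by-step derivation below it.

v0:0,v1:13,v2:inf,v3:31,v4:11,v5:3,v6:inf,v7:inf

step 1: dist = v0:0,v1:inf,v2:inf,v3:inf,v4:inf,v5:3,v6:inf,v7:inf
step 2: dist = v0:0,v1:13,v2:inf,v3:inf,v4:11,v5:3,v6:inf,v7:inf
step 3: dist = v0:0,v1:13,v2:inf,v3:31,v4:11,v5:3,v6:inf,v7:inf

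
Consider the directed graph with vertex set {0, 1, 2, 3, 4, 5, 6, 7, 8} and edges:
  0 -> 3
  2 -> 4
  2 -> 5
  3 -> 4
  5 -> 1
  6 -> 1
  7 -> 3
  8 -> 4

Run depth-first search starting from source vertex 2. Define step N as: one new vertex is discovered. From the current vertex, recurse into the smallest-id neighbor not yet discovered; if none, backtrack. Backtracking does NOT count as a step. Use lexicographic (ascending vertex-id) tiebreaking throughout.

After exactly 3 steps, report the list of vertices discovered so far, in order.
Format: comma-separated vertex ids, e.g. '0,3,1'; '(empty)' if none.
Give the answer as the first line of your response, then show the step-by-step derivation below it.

2,4,5

step 1: discover 2; path=2; order=2
step 2: discover 4; path=2>4; order=2,4
step 3: discover 5; path=2>5; order=2,4,5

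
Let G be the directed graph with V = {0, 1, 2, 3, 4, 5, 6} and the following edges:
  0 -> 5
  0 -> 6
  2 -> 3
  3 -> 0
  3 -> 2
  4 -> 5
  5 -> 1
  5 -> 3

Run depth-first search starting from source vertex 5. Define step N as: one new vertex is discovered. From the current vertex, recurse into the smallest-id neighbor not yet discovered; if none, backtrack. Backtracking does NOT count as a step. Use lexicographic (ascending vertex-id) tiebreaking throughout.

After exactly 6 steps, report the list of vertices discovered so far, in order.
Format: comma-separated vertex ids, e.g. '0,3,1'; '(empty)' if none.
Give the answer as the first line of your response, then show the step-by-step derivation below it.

5,1,3,0,6,2

step 1: discover 5; path=5; order=5
step 2: discover 1; path=5>1; order=5,1
step 3: discover 3; path=5>3; order=5,1,3
step 4: discover 0; path=5>3>0; order=5,1,3,0
step 5: discover 6; path=5>3>0>6; order=5,1,3,0,6
step 6: discover 2; path=5>3>2; order=5,1,3,0,6,2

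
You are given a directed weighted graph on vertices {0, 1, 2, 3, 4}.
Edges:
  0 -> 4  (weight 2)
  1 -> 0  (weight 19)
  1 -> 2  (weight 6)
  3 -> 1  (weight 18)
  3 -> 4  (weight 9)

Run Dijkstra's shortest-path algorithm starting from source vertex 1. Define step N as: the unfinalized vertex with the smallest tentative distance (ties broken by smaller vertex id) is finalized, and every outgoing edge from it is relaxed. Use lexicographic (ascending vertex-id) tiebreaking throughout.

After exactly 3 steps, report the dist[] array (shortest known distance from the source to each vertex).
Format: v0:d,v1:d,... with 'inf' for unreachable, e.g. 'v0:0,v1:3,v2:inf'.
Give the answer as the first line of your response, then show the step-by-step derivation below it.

v0:19,v1:0,v2:6,v3:inf,v4:21

step 1: dist = v0:19,v1:0,v2:6,v3:inf,v4:inf
step 2: dist = v0:19,v1:0,v2:6,v3:inf,v4:inf
step 3: dist = v0:19,v1:0,v2:6,v3:inf,v4:21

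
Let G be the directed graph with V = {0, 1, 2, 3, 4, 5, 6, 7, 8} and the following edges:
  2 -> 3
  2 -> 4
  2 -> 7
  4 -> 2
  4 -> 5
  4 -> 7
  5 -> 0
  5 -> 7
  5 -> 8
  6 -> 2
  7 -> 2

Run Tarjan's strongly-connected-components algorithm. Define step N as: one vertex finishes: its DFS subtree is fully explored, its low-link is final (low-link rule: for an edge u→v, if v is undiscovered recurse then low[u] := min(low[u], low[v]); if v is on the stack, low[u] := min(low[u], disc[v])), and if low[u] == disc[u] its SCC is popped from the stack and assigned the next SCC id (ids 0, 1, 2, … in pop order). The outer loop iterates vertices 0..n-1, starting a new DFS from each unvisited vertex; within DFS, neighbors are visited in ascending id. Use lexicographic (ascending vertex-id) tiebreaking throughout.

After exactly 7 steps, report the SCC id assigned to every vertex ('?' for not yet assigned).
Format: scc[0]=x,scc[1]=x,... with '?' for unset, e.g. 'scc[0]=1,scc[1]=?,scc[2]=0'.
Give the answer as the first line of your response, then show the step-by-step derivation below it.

scc[0]=0,scc[1]=1,scc[2]=?,scc[3]=2,scc[4]=?,scc[5]=?,scc[6]=?,scc[7]=?,scc[8]=3

step 1: low=(low[0]=0,low[1]=?,low[2]=?,low[3]=?,low[4]=?,low[5]=?,low[6]=?,low[7]=?,low[8]=?); scc=(scc[0]=0,scc[1]=?,scc[2]=?,scc[3]=?,scc[4]=?,scc[5]=?,scc[6]=?,scc[7]=?,scc[8]=?)
step 2: low=(low[0]=0,low[1]=1,low[2]=?,low[3]=?,low[4]=?,low[5]=?,low[6]=?,low[7]=?,low[8]=?); scc=(scc[0]=0,scc[1]=1,scc[2]=?,scc[3]=?,scc[4]=?,scc[5]=?,scc[6]=?,scc[7]=?,scc[8]=?)
step 3: low=(low[0]=0,low[1]=1,low[2]=2,low[3]=3,low[4]=?,low[5]=?,low[6]=?,low[7]=?,low[8]=?); scc=(scc[0]=0,scc[1]=1,scc[2]=?,scc[3]=2,scc[4]=?,scc[5]=?,scc[6]=?,scc[7]=?,scc[8]=?)
step 4: low=(low[0]=0,low[1]=1,low[2]=2,low[3]=3,low[4]=2,low[5]=5,low[6]=?,low[7]=2,low[8]=?); scc=(scc[0]=0,scc[1]=1,scc[2]=?,scc[3]=2,scc[4]=?,scc[5]=?,scc[6]=?,scc[7]=?,scc[8]=?)
step 5: low=(low[0]=0,low[1]=1,low[2]=2,low[3]=3,low[4]=2,low[5]=2,low[6]=?,low[7]=2,low[8]=7); scc=(scc[0]=0,scc[1]=1,scc[2]=?,scc[3]=2,scc[4]=?,scc[5]=?,scc[6]=?,scc[7]=?,scc[8]=3)
step 6: low=(low[0]=0,low[1]=1,low[2]=2,low[3]=3,low[4]=2,low[5]=2,low[6]=?,low[7]=2,low[8]=7); scc=(scc[0]=0,scc[1]=1,scc[2]=?,scc[3]=2,scc[4]=?,scc[5]=?,scc[6]=?,scc[7]=?,scc[8]=3)
step 7: low=(low[0]=0,low[1]=1,low[2]=2,low[3]=3,low[4]=2,low[5]=2,low[6]=?,low[7]=2,low[8]=7); scc=(scc[0]=0,scc[1]=1,scc[2]=?,scc[3]=2,scc[4]=?,scc[5]=?,scc[6]=?,scc[7]=?,scc[8]=3)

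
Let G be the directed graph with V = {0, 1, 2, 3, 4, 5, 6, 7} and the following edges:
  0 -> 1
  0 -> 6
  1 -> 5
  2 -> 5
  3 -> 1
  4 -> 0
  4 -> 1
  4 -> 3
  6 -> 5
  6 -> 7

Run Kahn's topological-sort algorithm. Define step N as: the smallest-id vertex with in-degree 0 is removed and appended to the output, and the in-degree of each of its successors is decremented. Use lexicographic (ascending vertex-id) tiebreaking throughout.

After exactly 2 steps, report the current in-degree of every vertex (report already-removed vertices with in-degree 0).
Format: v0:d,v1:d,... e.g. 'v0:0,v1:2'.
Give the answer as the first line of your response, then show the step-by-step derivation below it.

v0:0,v1:2,v2:0,v3:0,v4:0,v5:2,v6:1,v7:1

step 1: output 2; order=[2]; indeg=(1,3,0,1,0,2,1,1)
step 2: output 4; order=[2,4]; indeg=(0,2,0,0,0,2,1,1)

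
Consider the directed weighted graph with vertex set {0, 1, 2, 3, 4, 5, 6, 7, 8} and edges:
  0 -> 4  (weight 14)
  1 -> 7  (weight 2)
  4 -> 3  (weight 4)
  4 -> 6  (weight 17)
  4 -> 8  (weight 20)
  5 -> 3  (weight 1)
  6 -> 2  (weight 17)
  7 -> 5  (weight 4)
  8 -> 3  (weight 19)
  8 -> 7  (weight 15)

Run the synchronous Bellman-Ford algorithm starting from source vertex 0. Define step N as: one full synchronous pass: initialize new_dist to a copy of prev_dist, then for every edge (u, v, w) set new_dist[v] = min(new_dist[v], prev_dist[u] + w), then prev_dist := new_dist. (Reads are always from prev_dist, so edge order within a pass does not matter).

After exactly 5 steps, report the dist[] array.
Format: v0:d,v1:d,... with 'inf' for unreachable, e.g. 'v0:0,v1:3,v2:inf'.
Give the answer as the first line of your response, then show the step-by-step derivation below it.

v0:0,v1:inf,v2:48,v3:18,v4:14,v5:53,v6:31,v7:49,v8:34

step 1: dist = v0:0,v1:inf,v2:inf,v3:inf,v4:14,v5:inf,v6:inf,v7:inf,v8:inf
step 2: dist = v0:0,v1:inf,v2:inf,v3:18,v4:14,v5:inf,v6:31,v7:inf,v8:34
step 3: dist = v0:0,v1:inf,v2:48,v3:18,v4:14,v5:inf,v6:31,v7:49,v8:34
step 4: dist = v0:0,v1:inf,v2:48,v3:18,v4:14,v5:53,v6:31,v7:49,v8:34
step 5: dist = v0:0,v1:inf,v2:48,v3:18,v4:14,v5:53,v6:31,v7:49,v8:34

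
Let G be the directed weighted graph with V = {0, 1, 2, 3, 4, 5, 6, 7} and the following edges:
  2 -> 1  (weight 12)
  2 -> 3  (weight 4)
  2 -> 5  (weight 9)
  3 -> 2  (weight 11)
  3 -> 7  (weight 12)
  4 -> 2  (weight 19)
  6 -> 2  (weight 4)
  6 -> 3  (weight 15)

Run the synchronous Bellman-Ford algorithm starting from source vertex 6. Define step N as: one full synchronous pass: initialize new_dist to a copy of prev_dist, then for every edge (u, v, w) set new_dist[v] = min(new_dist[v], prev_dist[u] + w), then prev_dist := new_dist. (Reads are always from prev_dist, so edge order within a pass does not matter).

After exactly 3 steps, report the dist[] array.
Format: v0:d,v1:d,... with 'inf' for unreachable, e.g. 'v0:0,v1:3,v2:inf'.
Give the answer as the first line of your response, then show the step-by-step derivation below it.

v0:inf,v1:16,v2:4,v3:8,v4:inf,v5:13,v6:0,v7:20

step 1: dist = v0:inf,v1:inf,v2:4,v3:15,v4:inf,v5:inf,v6:0,v7:inf
step 2: dist = v0:inf,v1:16,v2:4,v3:8,v4:inf,v5:13,v6:0,v7:27
step 3: dist = v0:inf,v1:16,v2:4,v3:8,v4:inf,v5:13,v6:0,v7:20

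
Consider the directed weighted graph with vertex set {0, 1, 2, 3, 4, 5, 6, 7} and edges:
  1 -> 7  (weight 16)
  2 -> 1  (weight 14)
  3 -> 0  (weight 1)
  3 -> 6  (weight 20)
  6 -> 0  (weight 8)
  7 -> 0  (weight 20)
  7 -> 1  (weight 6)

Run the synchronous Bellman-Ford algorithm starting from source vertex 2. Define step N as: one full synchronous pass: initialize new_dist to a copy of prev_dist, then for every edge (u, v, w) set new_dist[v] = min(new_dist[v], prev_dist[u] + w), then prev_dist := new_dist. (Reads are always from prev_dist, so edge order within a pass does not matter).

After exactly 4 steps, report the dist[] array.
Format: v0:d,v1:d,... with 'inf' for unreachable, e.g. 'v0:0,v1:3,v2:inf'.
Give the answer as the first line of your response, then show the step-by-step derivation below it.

v0:50,v1:14,v2:0,v3:inf,v4:inf,v5:inf,v6:inf,v7:30

step 1: dist = v0:inf,v1:14,v2:0,v3:inf,v4:inf,v5:inf,v6:inf,v7:inf
step 2: dist = v0:inf,v1:14,v2:0,v3:inf,v4:inf,v5:inf,v6:inf,v7:30
step 3: dist = v0:50,v1:14,v2:0,v3:inf,v4:inf,v5:inf,v6:inf,v7:30
step 4: dist = v0:50,v1:14,v2:0,v3:inf,v4:inf,v5:inf,v6:inf,v7:30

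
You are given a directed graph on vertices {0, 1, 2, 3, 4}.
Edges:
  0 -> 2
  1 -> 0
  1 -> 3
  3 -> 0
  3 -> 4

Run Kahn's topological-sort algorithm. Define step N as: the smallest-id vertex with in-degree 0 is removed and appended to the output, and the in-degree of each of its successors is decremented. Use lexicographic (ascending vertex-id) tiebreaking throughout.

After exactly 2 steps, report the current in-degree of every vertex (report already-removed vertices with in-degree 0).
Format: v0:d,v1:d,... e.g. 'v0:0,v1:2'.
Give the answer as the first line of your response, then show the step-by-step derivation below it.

v0:0,v1:0,v2:1,v3:0,v4:0

step 1: output 1; order=[1]; indeg=(1,0,1,0,1)
step 2: output 3; order=[1,3]; indeg=(0,0,1,0,0)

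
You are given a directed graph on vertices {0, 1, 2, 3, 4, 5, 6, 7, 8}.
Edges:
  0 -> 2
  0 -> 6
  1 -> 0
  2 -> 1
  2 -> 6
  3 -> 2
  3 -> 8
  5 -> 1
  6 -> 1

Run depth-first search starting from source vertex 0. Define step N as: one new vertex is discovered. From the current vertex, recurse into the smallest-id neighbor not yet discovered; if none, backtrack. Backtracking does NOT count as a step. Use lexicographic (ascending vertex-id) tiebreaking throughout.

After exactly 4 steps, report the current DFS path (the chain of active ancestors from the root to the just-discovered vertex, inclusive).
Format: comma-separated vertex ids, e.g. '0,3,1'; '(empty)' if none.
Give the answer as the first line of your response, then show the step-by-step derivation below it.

0,2,6

step 1: discover 0; path=0; order=0
step 2: discover 2; path=0>2; order=0,2
step 3: discover 1; path=0>2>1; order=0,2,1
step 4: discover 6; path=0>2>6; order=0,2,1,6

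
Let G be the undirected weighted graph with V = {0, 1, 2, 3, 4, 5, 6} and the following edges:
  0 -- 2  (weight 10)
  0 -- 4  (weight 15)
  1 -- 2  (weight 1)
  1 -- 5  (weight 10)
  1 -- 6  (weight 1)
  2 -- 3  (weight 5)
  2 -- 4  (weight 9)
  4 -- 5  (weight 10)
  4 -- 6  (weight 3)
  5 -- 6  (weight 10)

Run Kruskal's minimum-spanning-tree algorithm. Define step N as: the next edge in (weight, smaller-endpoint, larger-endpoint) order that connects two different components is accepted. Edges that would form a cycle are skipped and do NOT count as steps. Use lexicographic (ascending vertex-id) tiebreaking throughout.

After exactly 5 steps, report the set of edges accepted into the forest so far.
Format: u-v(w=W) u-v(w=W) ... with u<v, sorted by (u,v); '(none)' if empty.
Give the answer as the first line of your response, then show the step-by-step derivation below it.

0-2(w=10) 1-2(w=1) 1-6(w=1) 2-3(w=5) 4-6(w=3)

step 1: add edge 1-2 (w=1); MST = {1-2(w=1)}
step 2: add edge 1-6 (w=1); MST = {1-2(w=1) 1-6(w=1)}
step 3: add edge 4-6 (w=3); MST = {1-2(w=1) 1-6(w=1) 4-6(w=3)}
step 4: add edge 2-3 (w=5); MST = {1-2(w=1) 1-6(w=1) 2-3(w=5) 4-6(w=3)}
step 5: add edge 0-2 (w=10); MST = {0-2(w=10) 1-2(w=1) 1-6(w=1) 2-3(w=5) 4-6(w=3)}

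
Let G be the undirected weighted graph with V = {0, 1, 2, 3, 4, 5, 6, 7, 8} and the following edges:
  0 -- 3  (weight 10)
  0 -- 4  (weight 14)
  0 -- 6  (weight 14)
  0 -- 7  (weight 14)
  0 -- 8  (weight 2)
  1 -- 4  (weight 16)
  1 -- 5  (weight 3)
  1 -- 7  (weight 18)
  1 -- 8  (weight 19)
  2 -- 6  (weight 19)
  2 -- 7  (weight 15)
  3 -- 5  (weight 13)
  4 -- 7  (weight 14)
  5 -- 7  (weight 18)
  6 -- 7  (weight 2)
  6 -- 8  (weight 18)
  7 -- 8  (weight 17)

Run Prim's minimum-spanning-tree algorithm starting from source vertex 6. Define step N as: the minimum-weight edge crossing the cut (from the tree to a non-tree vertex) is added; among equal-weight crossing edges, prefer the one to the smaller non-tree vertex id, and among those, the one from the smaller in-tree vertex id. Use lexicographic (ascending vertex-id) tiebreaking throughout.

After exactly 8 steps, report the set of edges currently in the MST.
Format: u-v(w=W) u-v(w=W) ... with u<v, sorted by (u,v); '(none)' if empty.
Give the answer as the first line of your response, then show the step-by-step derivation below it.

0-3(w=10) 0-4(w=14) 0-6(w=14) 0-8(w=2) 1-5(w=3) 2-7(w=15) 3-5(w=13) 6-7(w=2)

step 1: add edge 6-7 (w=2); MST = {6-7(w=2)}
step 2: add edge 0-6 (w=14); MST = {0-6(w=14) 6-7(w=2)}
step 3: add edge 0-8 (w=2); MST = {0-6(w=14) 0-8(w=2) 6-7(w=2)}
step 4: add edge 0-3 (w=10); MST = {0-3(w=10) 0-6(w=14) 0-8(w=2) 6-7(w=2)}
step 5: add edge 3-5 (w=13); MST = {0-3(w=10) 0-6(w=14) 0-8(w=2) 3-5(w=13) 6-7(w=2)}
step 6: add edge 1-5 (w=3); MST = {0-3(w=10) 0-6(w=14) 0-8(w=2) 1-5(w=3) 3-5(w=13) 6-7(w=2)}
step 7: add edge 0-4 (w=14); MST = {0-3(w=10) 0-4(w=14) 0-6(w=14) 0-8(w=2) 1-5(w=3) 3-5(w=13) 6-7(w=2)}
step 8: add edge 2-7 (w=15); MST = {0-3(w=10) 0-4(w=14) 0-6(w=14) 0-8(w=2) 1-5(w=3) 2-7(w=15) 3-5(w=13) 6-7(w=2)}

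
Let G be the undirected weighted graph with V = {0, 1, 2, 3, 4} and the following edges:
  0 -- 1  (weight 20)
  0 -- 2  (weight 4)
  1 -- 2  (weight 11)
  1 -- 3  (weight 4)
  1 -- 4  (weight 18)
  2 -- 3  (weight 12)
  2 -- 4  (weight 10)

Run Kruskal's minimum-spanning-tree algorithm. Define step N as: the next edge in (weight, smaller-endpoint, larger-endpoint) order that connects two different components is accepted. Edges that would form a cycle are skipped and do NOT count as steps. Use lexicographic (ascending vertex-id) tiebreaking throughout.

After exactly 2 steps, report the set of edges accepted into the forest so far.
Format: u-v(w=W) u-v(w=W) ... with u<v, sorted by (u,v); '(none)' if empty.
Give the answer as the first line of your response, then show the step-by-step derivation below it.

0-2(w=4) 1-3(w=4)

step 1: add edge 0-2 (w=4); MST = {0-2(w=4)}
step 2: add edge 1-3 (w=4); MST = {0-2(w=4) 1-3(w=4)}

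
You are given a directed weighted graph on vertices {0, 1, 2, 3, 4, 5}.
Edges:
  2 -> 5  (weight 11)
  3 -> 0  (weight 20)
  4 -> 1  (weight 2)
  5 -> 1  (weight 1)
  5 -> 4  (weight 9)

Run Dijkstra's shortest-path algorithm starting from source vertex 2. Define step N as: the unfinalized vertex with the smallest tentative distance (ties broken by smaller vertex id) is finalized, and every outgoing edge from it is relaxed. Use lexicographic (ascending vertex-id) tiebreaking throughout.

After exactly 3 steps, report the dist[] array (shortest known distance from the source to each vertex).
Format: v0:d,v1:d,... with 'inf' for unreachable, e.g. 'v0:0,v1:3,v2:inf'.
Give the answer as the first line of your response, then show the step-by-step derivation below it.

v0:inf,v1:12,v2:0,v3:inf,v4:20,v5:11

step 1: dist = v0:inf,v1:inf,v2:0,v3:inf,v4:inf,v5:11
step 2: dist = v0:inf,v1:12,v2:0,v3:inf,v4:20,v5:11
step 3: dist = v0:inf,v1:12,v2:0,v3:inf,v4:20,v5:11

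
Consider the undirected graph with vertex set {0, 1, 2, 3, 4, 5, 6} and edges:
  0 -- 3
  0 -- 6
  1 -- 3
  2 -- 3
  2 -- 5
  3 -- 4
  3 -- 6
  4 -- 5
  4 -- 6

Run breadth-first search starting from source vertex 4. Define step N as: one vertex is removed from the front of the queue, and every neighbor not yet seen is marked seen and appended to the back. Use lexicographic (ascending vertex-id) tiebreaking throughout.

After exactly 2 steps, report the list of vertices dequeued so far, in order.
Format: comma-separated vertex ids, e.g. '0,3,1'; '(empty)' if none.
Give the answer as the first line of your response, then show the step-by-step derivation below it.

4,3

step 1: dequeue 4; queue=[3,5,6]; order=4
step 2: dequeue 3; queue=[5,6,0,1,2]; order=4,3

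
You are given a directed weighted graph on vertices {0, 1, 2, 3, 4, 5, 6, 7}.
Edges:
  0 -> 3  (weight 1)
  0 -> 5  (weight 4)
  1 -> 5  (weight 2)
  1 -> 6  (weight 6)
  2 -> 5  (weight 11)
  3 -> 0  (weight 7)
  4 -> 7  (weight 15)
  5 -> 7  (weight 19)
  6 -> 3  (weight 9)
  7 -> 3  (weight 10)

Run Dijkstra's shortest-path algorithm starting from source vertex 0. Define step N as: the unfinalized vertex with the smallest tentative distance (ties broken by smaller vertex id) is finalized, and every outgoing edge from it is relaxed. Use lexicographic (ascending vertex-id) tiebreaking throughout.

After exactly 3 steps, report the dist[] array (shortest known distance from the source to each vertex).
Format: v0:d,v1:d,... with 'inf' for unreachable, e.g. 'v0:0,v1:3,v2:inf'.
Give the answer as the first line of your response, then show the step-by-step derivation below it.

v0:0,v1:inf,v2:inf,v3:1,v4:inf,v5:4,v6:inf,v7:23

step 1: dist = v0:0,v1:inf,v2:inf,v3:1,v4:inf,v5:4,v6:inf,v7:inf
step 2: dist = v0:0,v1:inf,v2:inf,v3:1,v4:inf,v5:4,v6:inf,v7:inf
step 3: dist = v0:0,v1:inf,v2:inf,v3:1,v4:inf,v5:4,v6:inf,v7:23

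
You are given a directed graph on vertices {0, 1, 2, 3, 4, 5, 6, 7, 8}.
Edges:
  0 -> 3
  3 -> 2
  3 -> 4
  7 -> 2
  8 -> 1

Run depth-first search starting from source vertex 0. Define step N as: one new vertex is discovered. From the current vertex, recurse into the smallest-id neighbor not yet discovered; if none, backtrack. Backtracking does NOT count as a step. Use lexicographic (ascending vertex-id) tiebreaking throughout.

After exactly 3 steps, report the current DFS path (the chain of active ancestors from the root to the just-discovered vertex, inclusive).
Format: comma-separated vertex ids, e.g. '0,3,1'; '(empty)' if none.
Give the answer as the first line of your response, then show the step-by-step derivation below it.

0,3,2

step 1: discover 0; path=0; order=0
step 2: discover 3; path=0>3; order=0,3
step 3: discover 2; path=0>3>2; order=0,3,2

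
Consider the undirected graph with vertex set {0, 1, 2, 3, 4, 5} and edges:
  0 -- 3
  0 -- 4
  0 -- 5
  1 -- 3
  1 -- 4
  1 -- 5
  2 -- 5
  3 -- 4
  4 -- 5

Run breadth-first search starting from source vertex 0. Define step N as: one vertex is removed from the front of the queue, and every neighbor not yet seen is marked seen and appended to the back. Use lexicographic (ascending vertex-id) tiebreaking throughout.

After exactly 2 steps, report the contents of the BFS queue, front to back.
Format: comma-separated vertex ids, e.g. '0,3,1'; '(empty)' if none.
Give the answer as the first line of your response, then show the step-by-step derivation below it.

4,5,1

step 1: dequeue 0; queue=[3,4,5]; order=0
step 2: dequeue 3; queue=[4,5,1]; order=0,3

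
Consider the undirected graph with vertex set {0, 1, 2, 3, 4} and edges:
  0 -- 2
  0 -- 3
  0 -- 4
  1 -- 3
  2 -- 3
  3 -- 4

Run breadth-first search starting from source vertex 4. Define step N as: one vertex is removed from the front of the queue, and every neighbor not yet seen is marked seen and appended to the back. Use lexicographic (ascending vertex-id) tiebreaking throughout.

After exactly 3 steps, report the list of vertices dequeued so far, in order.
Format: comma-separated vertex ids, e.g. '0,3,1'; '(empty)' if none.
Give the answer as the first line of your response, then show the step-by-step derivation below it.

4,0,3

step 1: dequeue 4; queue=[0,3]; order=4
step 2: dequeue 0; queue=[3,2]; order=4,0
step 3: dequeue 3; queue=[2,1]; order=4,0,3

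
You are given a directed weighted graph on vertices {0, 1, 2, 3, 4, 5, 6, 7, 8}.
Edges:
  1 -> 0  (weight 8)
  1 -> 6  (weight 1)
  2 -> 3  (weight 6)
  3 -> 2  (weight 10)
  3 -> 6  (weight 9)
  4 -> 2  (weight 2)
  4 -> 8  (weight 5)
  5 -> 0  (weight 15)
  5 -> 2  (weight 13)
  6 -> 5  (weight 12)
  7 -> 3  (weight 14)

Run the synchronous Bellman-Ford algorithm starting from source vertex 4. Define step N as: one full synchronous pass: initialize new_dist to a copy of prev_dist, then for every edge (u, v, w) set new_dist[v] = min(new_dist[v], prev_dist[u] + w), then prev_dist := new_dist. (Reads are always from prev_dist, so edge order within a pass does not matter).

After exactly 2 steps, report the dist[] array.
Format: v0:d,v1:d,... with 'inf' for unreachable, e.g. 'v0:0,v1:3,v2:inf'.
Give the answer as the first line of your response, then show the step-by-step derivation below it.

v0:inf,v1:inf,v2:2,v3:8,v4:0,v5:inf,v6:inf,v7:inf,v8:5

step 1: dist = v0:inf,v1:inf,v2:2,v3:inf,v4:0,v5:inf,v6:inf,v7:inf,v8:5
step 2: dist = v0:inf,v1:inf,v2:2,v3:8,v4:0,v5:inf,v6:inf,v7:inf,v8:5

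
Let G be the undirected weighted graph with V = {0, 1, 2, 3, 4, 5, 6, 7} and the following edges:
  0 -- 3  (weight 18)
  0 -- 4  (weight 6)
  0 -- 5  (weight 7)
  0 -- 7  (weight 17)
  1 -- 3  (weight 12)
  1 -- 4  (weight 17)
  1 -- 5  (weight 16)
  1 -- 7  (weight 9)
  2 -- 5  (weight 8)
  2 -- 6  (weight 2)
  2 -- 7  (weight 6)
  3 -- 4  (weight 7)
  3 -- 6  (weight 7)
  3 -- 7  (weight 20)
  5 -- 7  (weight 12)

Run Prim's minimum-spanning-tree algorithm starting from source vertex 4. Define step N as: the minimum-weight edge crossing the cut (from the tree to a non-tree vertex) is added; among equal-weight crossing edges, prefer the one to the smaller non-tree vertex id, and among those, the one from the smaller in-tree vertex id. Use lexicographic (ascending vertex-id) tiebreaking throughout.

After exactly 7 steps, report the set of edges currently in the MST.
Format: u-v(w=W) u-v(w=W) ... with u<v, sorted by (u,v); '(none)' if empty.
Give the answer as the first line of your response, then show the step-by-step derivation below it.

0-4(w=6) 0-5(w=7) 1-7(w=9) 2-6(w=2) 2-7(w=6) 3-4(w=7) 3-6(w=7)

step 1: add edge 0-4 (w=6); MST = {0-4(w=6)}
step 2: add edge 3-4 (w=7); MST = {0-4(w=6) 3-4(w=7)}
step 3: add edge 0-5 (w=7); MST = {0-4(w=6) 0-5(w=7) 3-4(w=7)}
step 4: add edge 3-6 (w=7); MST = {0-4(w=6) 0-5(w=7) 3-4(w=7) 3-6(w=7)}
step 5: add edge 2-6 (w=2); MST = {0-4(w=6) 0-5(w=7) 2-6(w=2) 3-4(w=7) 3-6(w=7)}
step 6: add edge 2-7 (w=6); MST = {0-4(w=6) 0-5(w=7) 2-6(w=2) 2-7(w=6) 3-4(w=7) 3-6(w=7)}
step 7: add edge 1-7 (w=9); MST = {0-4(w=6) 0-5(w=7) 1-7(w=9) 2-6(w=2) 2-7(w=6) 3-4(w=7) 3-6(w=7)}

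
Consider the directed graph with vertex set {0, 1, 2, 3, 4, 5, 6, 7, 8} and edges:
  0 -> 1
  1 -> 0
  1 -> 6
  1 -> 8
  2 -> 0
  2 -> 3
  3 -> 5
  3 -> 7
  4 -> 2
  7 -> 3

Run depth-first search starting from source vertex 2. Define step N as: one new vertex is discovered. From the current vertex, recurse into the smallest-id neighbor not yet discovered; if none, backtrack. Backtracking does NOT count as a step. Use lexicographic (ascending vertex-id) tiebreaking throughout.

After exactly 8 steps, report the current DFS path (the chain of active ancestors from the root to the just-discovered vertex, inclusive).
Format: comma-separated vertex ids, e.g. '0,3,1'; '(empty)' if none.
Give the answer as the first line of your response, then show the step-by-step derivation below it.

2,3,7

step 1: discover 2; path=2; order=2
step 2: discover 0; path=2>0; order=2,0
step 3: discover 1; path=2>0>1; order=2,0,1
step 4: discover 6; path=2>0>1>6; order=2,0,1,6
step 5: discover 8; path=2>0>1>8; order=2,0,1,6,8
step 6: discover 3; path=2>3; order=2,0,1,6,8,3
step 7: discover 5; path=2>3>5; order=2,0,1,6,8,3,5
step 8: discover 7; path=2>3>7; order=2,0,1,6,8,3,5,7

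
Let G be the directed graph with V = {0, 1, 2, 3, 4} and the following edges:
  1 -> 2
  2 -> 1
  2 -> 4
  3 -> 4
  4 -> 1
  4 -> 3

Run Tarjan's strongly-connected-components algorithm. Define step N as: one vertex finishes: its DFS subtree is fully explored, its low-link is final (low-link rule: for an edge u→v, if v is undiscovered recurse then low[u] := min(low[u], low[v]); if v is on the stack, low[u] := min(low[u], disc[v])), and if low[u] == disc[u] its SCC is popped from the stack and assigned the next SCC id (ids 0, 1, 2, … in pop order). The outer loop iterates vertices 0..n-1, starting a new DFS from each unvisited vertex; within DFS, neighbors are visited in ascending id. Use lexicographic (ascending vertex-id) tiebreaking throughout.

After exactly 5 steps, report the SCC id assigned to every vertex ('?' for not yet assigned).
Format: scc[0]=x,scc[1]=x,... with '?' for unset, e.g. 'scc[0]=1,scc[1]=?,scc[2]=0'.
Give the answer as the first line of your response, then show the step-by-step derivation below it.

scc[0]=0,scc[1]=1,scc[2]=1,scc[3]=1,scc[4]=1

step 1: low=(low[0]=0,low[1]=?,low[2]=?,low[3]=?,low[4]=?); scc=(scc[0]=0,scc[1]=?,scc[2]=?,scc[3]=?,scc[4]=?)
step 2: low=(low[0]=0,low[1]=1,low[2]=1,low[3]=3,low[4]=1); scc=(scc[0]=0,scc[1]=?,scc[2]=?,scc[3]=?,scc[4]=?)
step 3: low=(low[0]=0,low[1]=1,low[2]=1,low[3]=3,low[4]=1); scc=(scc[0]=0,scc[1]=?,scc[2]=?,scc[3]=?,scc[4]=?)
step 4: low=(low[0]=0,low[1]=1,low[2]=1,low[3]=3,low[4]=1); scc=(scc[0]=0,scc[1]=?,scc[2]=?,scc[3]=?,scc[4]=?)
step 5: low=(low[0]=0,low[1]=1,low[2]=1,low[3]=3,low[4]=1); scc=(scc[0]=0,scc[1]=1,scc[2]=1,scc[3]=1,scc[4]=1)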